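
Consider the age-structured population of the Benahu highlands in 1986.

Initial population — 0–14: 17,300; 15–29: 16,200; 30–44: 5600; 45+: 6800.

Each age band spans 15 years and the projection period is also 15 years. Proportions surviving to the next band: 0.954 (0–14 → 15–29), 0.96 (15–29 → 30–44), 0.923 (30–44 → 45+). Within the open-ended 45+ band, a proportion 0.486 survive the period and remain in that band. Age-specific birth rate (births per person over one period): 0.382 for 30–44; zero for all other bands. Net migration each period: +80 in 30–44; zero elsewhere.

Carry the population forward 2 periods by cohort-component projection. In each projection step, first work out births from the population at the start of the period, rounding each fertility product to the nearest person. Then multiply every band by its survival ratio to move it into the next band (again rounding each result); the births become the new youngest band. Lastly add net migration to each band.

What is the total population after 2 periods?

Numbering the bands 1..4 from youngest to oldest:
Period 1.
Births: 5600 × 0.382 = 2139
Band 2: 17300 × 0.954 = 16504
Band 3: 16200 × 0.96 = 15552
Band 4: 5600 × 0.923 + 6800 × 0.486 = 5169 + 3305 = 8474
Net migration: Band 3 + 80 → 15632
Giving 2139 / 16504 / 15632 / 8474.
Period 2.
Births: 15632 × 0.382 = 5971
Band 2: 2139 × 0.954 = 2041
Band 3: 16504 × 0.96 = 15844
Band 4: 15632 × 0.923 + 8474 × 0.486 = 14428 + 4118 = 18546
Net migration: Band 3 + 80 → 15924
Giving 5971 / 2041 / 15924 / 18546.
Total after period 2: 5971 + 2041 + 15924 + 18546 = 42482

42482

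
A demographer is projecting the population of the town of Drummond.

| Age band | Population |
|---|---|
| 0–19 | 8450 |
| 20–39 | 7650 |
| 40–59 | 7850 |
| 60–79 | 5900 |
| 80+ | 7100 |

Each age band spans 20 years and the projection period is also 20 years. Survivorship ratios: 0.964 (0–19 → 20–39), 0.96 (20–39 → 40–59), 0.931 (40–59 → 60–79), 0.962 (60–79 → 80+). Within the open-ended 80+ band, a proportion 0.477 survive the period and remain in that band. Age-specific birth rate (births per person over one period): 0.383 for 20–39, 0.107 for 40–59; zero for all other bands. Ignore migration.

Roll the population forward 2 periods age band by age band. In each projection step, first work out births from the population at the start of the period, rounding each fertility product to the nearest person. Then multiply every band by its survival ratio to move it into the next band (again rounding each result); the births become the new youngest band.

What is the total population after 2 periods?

— Period 1 —
Births: 7650 × 0.383 = 2930 ; 7850 × 0.107 = 840 → 3770
20–39: 8450 × 0.964 = 8146
40–59: 7650 × 0.96 = 7344
60–79: 7850 × 0.931 = 7308
80+: 5900 × 0.962 + 7100 × 0.477 = 5676 + 3387 = 9063
→ [3770, 8146, 7344, 7308, 9063]
— Period 2 —
Births: 8146 × 0.383 = 3120 ; 7344 × 0.107 = 786 → 3906
20–39: 3770 × 0.964 = 3634
40–59: 8146 × 0.96 = 7820
60–79: 7344 × 0.931 = 6837
80+: 7308 × 0.962 + 9063 × 0.477 = 7030 + 4323 = 11353
→ [3906, 3634, 7820, 6837, 11353]
Total after period 2: 3906 + 3634 + 7820 + 6837 + 11353 = 33550

33550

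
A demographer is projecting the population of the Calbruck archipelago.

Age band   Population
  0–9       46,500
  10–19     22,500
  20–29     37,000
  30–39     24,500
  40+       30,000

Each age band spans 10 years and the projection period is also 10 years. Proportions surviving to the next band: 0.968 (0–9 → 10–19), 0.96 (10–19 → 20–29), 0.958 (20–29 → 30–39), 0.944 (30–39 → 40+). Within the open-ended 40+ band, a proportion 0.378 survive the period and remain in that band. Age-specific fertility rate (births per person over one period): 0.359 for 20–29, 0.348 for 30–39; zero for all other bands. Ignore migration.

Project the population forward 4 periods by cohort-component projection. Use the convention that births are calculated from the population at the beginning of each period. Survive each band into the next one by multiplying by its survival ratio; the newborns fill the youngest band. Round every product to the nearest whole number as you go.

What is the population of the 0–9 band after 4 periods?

Let band 1 be 0–9 through band 5 = 40+.
After projecting period 1:
Births: 37000 * 0.359 = 13283, 24500 * 0.348 = 8526 ⇒ total 21809
Band 2: 46500 * 0.968 = 45012
Band 3: 22500 * 0.96 = 21600
Band 4: 37000 * 0.958 = 35446
Band 5: 24500 * 0.944 + 30000 * 0.378 = 23128 + 11340 = 34468
→ [21809, 45012, 21600, 35446, 34468]
After projecting period 2:
Births: 21600 * 0.359 = 7754, 35446 * 0.348 = 12335 ⇒ total 20089
Band 2: 21809 * 0.968 = 21111
Band 3: 45012 * 0.96 = 43212
Band 4: 21600 * 0.958 = 20693
Band 5: 35446 * 0.944 + 34468 * 0.378 = 33461 + 13029 = 46490
→ [20089, 21111, 43212, 20693, 46490]
After projecting period 3:
Births: 43212 * 0.359 = 15513, 20693 * 0.348 = 7201 ⇒ total 22714
Band 2: 20089 * 0.968 = 19446
Band 3: 21111 * 0.96 = 20267
Band 4: 43212 * 0.958 = 41397
Band 5: 20693 * 0.944 + 46490 * 0.378 = 19534 + 17573 = 37107
→ [22714, 19446, 20267, 41397, 37107]
After projecting period 4:
Births: 20267 * 0.359 = 7276, 41397 * 0.348 = 14406 ⇒ total 21682
Band 2: 22714 * 0.968 = 21987
Band 3: 19446 * 0.96 = 18668
Band 4: 20267 * 0.958 = 19416
Band 5: 41397 * 0.944 + 37107 * 0.378 = 39079 + 14026 = 53105
→ [21682, 21987, 18668, 19416, 53105]

21682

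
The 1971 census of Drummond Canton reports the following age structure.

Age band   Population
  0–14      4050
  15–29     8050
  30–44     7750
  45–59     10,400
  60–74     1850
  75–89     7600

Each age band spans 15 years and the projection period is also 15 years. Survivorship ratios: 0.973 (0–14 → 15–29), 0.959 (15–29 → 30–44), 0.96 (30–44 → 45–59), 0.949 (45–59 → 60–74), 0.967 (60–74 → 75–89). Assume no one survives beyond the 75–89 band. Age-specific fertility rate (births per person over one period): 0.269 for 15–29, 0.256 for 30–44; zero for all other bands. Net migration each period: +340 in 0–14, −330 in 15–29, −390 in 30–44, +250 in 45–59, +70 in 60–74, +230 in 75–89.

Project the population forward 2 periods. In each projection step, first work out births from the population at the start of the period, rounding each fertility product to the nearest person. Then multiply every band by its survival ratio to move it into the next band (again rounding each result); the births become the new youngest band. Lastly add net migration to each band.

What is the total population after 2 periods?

[period 1]
Births: 8050 × 0.269 = 2165  |  7750 × 0.256 = 1984 → 4149
15–29: 4050 × 0.973 = 3941
30–44: 8050 × 0.959 = 7720
45–59: 7750 × 0.96 = 7440
60–74: 10400 × 0.949 = 9870
75–89: 1850 × 0.967 = 1789
Net migration: 0–14 + 340 → 4489; 15–29 − 330 → 3611; 30–44 − 390 → 7330; 45–59 + 250 → 7690; 60–74 + 70 → 9940; 75–89 + 230 → 2019
→ [4489, 3611, 7330, 7690, 9940, 2019]
[period 2]
Births: 3611 × 0.269 = 971  |  7330 × 0.256 = 1876 → 2847
15–29: 4489 × 0.973 = 4368
30–44: 3611 × 0.959 = 3463
45–59: 7330 × 0.96 = 7037
60–74: 7690 × 0.949 = 7298
75–89: 9940 × 0.967 = 9612
Net migration: 0–14 + 340 → 3187; 15–29 − 330 → 4038; 30–44 − 390 → 3073; 45–59 + 250 → 7287; 60–74 + 70 → 7368; 75–89 + 230 → 9842
→ [3187, 4038, 3073, 7287, 7368, 9842]
Total after period 2: 3187 + 4038 + 3073 + 7287 + 7368 + 9842 = 34795

34795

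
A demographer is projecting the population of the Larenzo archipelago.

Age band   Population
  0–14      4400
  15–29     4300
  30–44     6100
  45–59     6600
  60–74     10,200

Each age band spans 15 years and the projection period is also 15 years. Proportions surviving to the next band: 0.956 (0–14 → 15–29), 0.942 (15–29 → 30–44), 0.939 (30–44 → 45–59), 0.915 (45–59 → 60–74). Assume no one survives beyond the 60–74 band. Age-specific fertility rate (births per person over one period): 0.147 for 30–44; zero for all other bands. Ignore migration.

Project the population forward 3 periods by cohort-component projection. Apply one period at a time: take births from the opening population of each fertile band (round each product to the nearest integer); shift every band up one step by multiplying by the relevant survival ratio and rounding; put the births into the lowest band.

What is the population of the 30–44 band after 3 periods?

808

— Period 1 —
Births: 6100 × 0.147 = 897
15–29: 4400 × 0.956 = 4206
30–44: 4300 × 0.942 = 4051
45–59: 6100 × 0.939 = 5728
60–74: 6600 × 0.915 = 6039
End of period: [897, 4206, 4051, 5728, 6039]
— Period 2 —
Births: 4051 × 0.147 = 595
15–29: 897 × 0.956 = 858
30–44: 4206 × 0.942 = 3962
45–59: 4051 × 0.939 = 3804
60–74: 5728 × 0.915 = 5241
End of period: [595, 858, 3962, 3804, 5241]
— Period 3 —
Births: 3962 × 0.147 = 582
15–29: 595 × 0.956 = 569
30–44: 858 × 0.942 = 808
45–59: 3962 × 0.939 = 3720
60–74: 3804 × 0.915 = 3481
End of period: [582, 569, 808, 3720, 3481]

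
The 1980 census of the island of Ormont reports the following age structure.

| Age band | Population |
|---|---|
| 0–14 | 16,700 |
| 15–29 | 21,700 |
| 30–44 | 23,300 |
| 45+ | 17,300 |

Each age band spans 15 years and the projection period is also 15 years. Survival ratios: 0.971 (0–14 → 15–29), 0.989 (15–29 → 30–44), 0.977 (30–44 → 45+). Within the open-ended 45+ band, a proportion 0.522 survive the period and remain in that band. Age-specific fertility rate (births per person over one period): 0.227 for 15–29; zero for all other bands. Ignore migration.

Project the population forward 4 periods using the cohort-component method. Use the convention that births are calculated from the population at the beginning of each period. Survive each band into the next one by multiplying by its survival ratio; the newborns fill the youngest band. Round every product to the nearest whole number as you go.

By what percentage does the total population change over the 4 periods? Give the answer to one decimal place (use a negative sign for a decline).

— Period 1 —
Births: 21700 × 0.227 = 4926
15–29: 16700 × 0.971 = 16216
30–44: 21700 × 0.989 = 21461
45+: 23300 × 0.977 + 17300 × 0.522 = 22764 + 9031 = 31795
Giving 4926 / 16216 / 21461 / 31795.
— Period 2 —
Births: 16216 × 0.227 = 3681
15–29: 4926 × 0.971 = 4783
30–44: 16216 × 0.989 = 16038
45+: 21461 × 0.977 + 31795 × 0.522 = 20967 + 16597 = 37564
Giving 3681 / 4783 / 16038 / 37564.
— Period 3 —
Births: 4783 × 0.227 = 1086
15–29: 3681 × 0.971 = 3574
30–44: 4783 × 0.989 = 4730
45+: 16038 × 0.977 + 37564 × 0.522 = 15669 + 19608 = 35277
Giving 1086 / 3574 / 4730 / 35277.
— Period 4 —
Births: 3574 × 0.227 = 811
15–29: 1086 × 0.971 = 1055
30–44: 3574 × 0.989 = 3535
45+: 4730 × 0.977 + 35277 × 0.522 = 4621 + 18415 = 23036
Giving 811 / 1055 / 3535 / 23036.
Total: 79000 → 28437; change = -50563; percentage change = -64.0%

-64.0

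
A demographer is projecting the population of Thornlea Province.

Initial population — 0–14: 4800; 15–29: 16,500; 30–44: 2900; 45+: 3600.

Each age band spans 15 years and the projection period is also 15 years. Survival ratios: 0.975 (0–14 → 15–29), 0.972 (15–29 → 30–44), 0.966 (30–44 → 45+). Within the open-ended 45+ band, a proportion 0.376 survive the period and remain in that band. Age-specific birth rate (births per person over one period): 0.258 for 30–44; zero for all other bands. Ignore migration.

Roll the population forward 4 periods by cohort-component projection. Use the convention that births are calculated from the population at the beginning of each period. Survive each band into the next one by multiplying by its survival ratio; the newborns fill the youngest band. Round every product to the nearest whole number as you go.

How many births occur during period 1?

748

Call the bands 1 to 4, youngest first.
— Period 1 —
Births: 2900 * 0.258 = 748
Band 2: 4800 * 0.975 = 4680
Band 3: 16500 * 0.972 = 16038
Band 4: 2900 * 0.966 + 3600 * 0.376 = 2801 + 1354 = 4155
→ [748, 4680, 16038, 4155]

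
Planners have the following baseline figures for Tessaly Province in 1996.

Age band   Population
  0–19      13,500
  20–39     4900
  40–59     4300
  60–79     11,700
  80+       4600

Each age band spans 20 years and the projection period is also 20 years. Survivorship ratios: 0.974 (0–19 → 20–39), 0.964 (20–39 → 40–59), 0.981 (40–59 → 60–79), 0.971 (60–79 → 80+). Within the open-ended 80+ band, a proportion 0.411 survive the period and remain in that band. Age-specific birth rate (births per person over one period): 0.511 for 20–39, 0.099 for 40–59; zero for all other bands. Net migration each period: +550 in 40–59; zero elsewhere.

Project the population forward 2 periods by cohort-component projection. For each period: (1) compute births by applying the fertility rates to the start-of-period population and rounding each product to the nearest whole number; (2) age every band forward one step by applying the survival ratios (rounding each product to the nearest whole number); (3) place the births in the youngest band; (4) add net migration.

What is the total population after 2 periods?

38038

Period 1:
Births: 4900 * 0.511 = 2504  |  4300 * 0.099 = 426 → 2930
20–39: 13500 * 0.974 = 13149
40–59: 4900 * 0.964 = 4724
60–79: 4300 * 0.981 = 4218
80+: 11700 * 0.971 + 4600 * 0.411 = 11361 + 1891 = 13252
Net migration: 40–59 + 550 → 5274
End of period: [2930, 13149, 5274, 4218, 13252]
Period 2:
Births: 13149 * 0.511 = 6719  |  5274 * 0.099 = 522 → 7241
20–39: 2930 * 0.974 = 2854
40–59: 13149 * 0.964 = 12676
60–79: 5274 * 0.981 = 5174
80+: 4218 * 0.971 + 13252 * 0.411 = 4096 + 5447 = 9543
Net migration: 40–59 + 550 → 13226
End of period: [7241, 2854, 13226, 5174, 9543]
Total after period 2: 7241 + 2854 + 13226 + 5174 + 9543 = 38038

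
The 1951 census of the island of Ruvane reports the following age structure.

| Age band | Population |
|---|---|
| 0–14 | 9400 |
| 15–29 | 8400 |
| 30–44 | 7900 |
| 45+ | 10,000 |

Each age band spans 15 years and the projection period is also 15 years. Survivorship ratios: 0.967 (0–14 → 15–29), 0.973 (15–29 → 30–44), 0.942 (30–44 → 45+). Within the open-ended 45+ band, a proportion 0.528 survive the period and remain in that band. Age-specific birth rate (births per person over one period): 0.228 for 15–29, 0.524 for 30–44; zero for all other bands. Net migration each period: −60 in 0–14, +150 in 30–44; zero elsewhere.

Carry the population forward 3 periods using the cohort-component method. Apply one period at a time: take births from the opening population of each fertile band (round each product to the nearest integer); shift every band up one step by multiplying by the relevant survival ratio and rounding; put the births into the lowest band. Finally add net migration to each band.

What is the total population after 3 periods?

Call the groups 1 to 4, youngest first.
[period 1]
Births: 8400 * 0.228 = 1915  |  7900 * 0.524 = 4140 ⇒ total 6055
Group 2: 9400 * 0.967 = 9090
Group 3: 8400 * 0.973 = 8173
Group 4: 7900 * 0.942 + 10000 * 0.528 = 7442 + 5280 = 12722
Net migration: Group 1 − 60 → 5995; Group 3 + 150 → 8323
Population now: 0–14=5995, 15–29=9090, 30–44=8323, 45+=12722
[period 2]
Births: 9090 * 0.228 = 2073  |  8323 * 0.524 = 4361 ⇒ total 6434
Group 2: 5995 * 0.967 = 5797
Group 3: 9090 * 0.973 = 8845
Group 4: 8323 * 0.942 + 12722 * 0.528 = 7840 + 6717 = 14557
Net migration: Group 1 − 60 → 6374; Group 3 + 150 → 8995
Population now: 0–14=6374, 15–29=5797, 30–44=8995, 45+=14557
[period 3]
Births: 5797 * 0.228 = 1322  |  8995 * 0.524 = 4713 ⇒ total 6035
Group 2: 6374 * 0.967 = 6164
Group 3: 5797 * 0.973 = 5640
Group 4: 8995 * 0.942 + 14557 * 0.528 = 8473 + 7686 = 16159
Net migration: Group 1 − 60 → 5975; Group 3 + 150 → 5790
Population now: 0–14=5975, 15–29=6164, 30–44=5790, 45+=16159
Total after period 3: 5975 + 6164 + 5790 + 16159 = 34088

34088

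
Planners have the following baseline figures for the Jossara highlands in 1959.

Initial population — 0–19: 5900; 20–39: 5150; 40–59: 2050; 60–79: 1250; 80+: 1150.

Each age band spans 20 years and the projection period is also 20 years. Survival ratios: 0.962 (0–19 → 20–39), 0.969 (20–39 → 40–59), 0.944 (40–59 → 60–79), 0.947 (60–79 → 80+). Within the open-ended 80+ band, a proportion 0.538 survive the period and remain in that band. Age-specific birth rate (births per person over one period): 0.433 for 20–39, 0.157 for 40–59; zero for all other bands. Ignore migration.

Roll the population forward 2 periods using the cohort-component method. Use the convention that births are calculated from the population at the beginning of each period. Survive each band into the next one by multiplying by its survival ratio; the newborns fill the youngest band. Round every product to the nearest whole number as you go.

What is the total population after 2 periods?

[period 1]
Births: 5150 * 0.433 = 2230, 2050 * 0.157 = 322 — total 2552
20–39: 5900 * 0.962 = 5676
40–59: 5150 * 0.969 = 4990
60–79: 2050 * 0.944 = 1935
80+: 1250 * 0.947 + 1150 * 0.538 = 1184 + 619 = 1803
End of period: [2552, 5676, 4990, 1935, 1803]
[period 2]
Births: 5676 * 0.433 = 2458, 4990 * 0.157 = 783 — total 3241
20–39: 2552 * 0.962 = 2455
40–59: 5676 * 0.969 = 5500
60–79: 4990 * 0.944 = 4711
80+: 1935 * 0.947 + 1803 * 0.538 = 1832 + 970 = 2802
End of period: [3241, 2455, 5500, 4711, 2802]
Total after period 2: 3241 + 2455 + 5500 + 4711 + 2802 = 18709

18709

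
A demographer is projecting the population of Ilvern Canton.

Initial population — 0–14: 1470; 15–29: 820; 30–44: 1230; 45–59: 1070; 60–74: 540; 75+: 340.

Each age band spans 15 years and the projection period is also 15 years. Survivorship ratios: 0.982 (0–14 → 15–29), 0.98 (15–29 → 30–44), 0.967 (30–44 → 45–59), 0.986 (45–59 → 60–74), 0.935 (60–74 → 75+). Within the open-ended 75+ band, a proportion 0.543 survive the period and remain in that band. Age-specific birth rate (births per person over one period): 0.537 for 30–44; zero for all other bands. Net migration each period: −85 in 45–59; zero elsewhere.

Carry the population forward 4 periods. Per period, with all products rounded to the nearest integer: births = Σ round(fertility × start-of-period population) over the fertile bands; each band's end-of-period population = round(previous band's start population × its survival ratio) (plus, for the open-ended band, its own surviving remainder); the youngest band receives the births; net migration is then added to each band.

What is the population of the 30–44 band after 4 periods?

416

— Period 1 —
Births: 1230 × 0.537 = 661
15–29: 1470 × 0.982 = 1444
30–44: 820 × 0.98 = 804
45–59: 1230 × 0.967 = 1189
60–74: 1070 × 0.986 = 1055
75+: 540 × 0.935 + 340 × 0.543 = 505 + 185 = 690
Net migration: 45–59 − 85 → 1104
Giving 661 / 1444 / 804 / 1104 / 1055 / 690.
— Period 2 —
Births: 804 × 0.537 = 432
15–29: 661 × 0.982 = 649
30–44: 1444 × 0.98 = 1415
45–59: 804 × 0.967 = 777
60–74: 1104 × 0.986 = 1089
75+: 1055 × 0.935 + 690 × 0.543 = 986 + 375 = 1361
Net migration: 45–59 − 85 → 692
Giving 432 / 649 / 1415 / 692 / 1089 / 1361.
— Period 3 —
Births: 1415 × 0.537 = 760
15–29: 432 × 0.982 = 424
30–44: 649 × 0.98 = 636
45–59: 1415 × 0.967 = 1368
60–74: 692 × 0.986 = 682
75+: 1089 × 0.935 + 1361 × 0.543 = 1018 + 739 = 1757
Net migration: 45–59 − 85 → 1283
Giving 760 / 424 / 636 / 1283 / 682 / 1757.
— Period 4 —
Births: 636 × 0.537 = 342
15–29: 760 × 0.982 = 746
30–44: 424 × 0.98 = 416
45–59: 636 × 0.967 = 615
60–74: 1283 × 0.986 = 1265
75+: 682 × 0.935 + 1757 × 0.543 = 638 + 954 = 1592
Net migration: 45–59 − 85 → 530
Giving 342 / 746 / 416 / 530 / 1265 / 1592.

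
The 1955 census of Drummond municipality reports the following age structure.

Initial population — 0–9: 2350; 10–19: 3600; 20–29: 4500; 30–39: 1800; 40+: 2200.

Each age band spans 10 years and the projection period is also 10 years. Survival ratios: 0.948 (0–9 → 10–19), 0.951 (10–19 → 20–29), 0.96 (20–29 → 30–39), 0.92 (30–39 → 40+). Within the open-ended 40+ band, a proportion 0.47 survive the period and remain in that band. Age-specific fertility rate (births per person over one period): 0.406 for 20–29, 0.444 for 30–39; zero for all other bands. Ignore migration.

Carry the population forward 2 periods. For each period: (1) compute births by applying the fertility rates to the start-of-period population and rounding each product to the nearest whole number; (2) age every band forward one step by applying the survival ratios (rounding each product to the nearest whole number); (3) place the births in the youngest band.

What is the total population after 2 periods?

Numbering the groups 1..5 from youngest to oldest:
— Period 1 —
Births: 4500 × 0.406 = 1827  |  1800 × 0.444 = 799 — total 2626
Group 2: 2350 × 0.948 = 2228
Group 3: 3600 × 0.951 = 3424
Group 4: 4500 × 0.96 = 4320
Group 5: 1800 × 0.92 + 2200 × 0.47 = 1656 + 1034 = 2690
End of period: [2626, 2228, 3424, 4320, 2690]
— Period 2 —
Births: 3424 × 0.406 = 1390  |  4320 × 0.444 = 1918 — total 3308
Group 2: 2626 × 0.948 = 2489
Group 3: 2228 × 0.951 = 2119
Group 4: 3424 × 0.96 = 3287
Group 5: 4320 × 0.92 + 2690 × 0.47 = 3974 + 1264 = 5238
End of period: [3308, 2489, 2119, 3287, 5238]
Total after period 2: 3308 + 2489 + 2119 + 3287 + 5238 = 16441

16441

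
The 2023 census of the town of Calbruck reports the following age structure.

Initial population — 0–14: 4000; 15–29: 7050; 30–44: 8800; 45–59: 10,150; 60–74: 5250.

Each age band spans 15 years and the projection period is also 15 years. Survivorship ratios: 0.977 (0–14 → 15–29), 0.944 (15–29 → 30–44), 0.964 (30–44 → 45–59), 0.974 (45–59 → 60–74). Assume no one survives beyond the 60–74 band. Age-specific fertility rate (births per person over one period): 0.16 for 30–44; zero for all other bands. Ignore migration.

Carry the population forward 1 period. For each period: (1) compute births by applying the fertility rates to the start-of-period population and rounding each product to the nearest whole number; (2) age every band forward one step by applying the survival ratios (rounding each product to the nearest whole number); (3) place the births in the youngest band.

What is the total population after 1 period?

Numbering the bands 1..5 from youngest to oldest:
— Period 1 —
Births: 8800 × 0.16 = 1408
Band 2: 4000 × 0.977 = 3908
Band 3: 7050 × 0.944 = 6655
Band 4: 8800 × 0.964 = 8483
Band 5: 10150 × 0.974 = 9886
Population now: 0–14=1408, 15–29=3908, 30–44=6655, 45–59=8483, 60–74=9886
Total after period 1: 1408 + 3908 + 6655 + 8483 + 9886 = 30340

30340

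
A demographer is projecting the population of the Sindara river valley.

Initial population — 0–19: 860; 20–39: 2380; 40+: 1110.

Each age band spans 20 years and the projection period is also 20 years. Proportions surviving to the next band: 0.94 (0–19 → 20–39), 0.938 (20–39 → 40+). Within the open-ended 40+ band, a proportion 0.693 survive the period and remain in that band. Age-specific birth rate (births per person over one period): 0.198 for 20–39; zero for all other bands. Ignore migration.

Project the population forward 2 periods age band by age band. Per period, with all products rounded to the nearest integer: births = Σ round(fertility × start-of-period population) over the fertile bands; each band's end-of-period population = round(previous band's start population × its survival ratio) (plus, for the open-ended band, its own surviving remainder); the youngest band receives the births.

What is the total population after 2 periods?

Period 1.
Births: 2380 × 0.198 = 471
20–39: 860 × 0.94 = 808
40+: 2380 × 0.938 + 1110 × 0.693 = 2232 + 769 = 3001
Giving 471 / 808 / 3001.
Period 2.
Births: 808 × 0.198 = 160
20–39: 471 × 0.94 = 443
40+: 808 × 0.938 + 3001 × 0.693 = 758 + 2080 = 2838
Giving 160 / 443 / 2838.
Total after period 2: 160 + 443 + 2838 = 3441

3441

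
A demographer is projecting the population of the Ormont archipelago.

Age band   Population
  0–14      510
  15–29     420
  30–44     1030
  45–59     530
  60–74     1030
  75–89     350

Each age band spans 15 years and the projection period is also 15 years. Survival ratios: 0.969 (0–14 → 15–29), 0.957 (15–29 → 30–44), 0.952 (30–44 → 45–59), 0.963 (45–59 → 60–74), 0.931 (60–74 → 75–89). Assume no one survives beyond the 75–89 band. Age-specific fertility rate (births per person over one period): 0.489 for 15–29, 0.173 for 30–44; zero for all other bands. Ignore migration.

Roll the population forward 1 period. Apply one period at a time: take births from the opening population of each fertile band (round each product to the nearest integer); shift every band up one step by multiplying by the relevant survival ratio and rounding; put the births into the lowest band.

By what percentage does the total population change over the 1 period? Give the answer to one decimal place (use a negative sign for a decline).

-3.6

Numbering the groups 1..6 from youngest to oldest:
— Period 1 —
Births: 420 * 0.489 = 205  |  1030 * 0.173 = 178 → 383
Group 2: 510 * 0.969 = 494
Group 3: 420 * 0.957 = 402
Group 4: 1030 * 0.952 = 981
Group 5: 530 * 0.963 = 510
Group 6: 1030 * 0.931 = 959
End of period: [383, 494, 402, 981, 510, 959]
Total: 3870 → 3729; change = -141; percentage change = -3.6%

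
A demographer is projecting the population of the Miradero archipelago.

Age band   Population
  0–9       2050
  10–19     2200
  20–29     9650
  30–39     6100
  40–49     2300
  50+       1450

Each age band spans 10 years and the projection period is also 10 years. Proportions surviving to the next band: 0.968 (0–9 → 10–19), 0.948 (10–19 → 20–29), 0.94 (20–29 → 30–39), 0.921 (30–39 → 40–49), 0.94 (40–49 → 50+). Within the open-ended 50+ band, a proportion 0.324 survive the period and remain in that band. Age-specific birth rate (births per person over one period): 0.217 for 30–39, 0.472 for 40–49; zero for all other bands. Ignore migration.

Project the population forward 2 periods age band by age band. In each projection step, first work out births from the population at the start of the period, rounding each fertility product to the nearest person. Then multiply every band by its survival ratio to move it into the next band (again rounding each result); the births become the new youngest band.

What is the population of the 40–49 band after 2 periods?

After projecting period 1:
Births: 6100 × 0.217 = 1324  |  2300 × 0.472 = 1086 → total 2410
10–19: 2050 × 0.968 = 1984
20–29: 2200 × 0.948 = 2086
30–39: 9650 × 0.94 = 9071
40–49: 6100 × 0.921 = 5618
50+: 2300 × 0.94 + 1450 × 0.324 = 2162 + 470 = 2632
Giving 2410 / 1984 / 2086 / 9071 / 5618 / 2632.
After projecting period 2:
Births: 9071 × 0.217 = 1968  |  5618 × 0.472 = 2652 → total 4620
10–19: 2410 × 0.968 = 2333
20–29: 1984 × 0.948 = 1881
30–39: 2086 × 0.94 = 1961
40–49: 9071 × 0.921 = 8354
50+: 5618 × 0.94 + 2632 × 0.324 = 5281 + 853 = 6134
Giving 4620 / 2333 / 1881 / 1961 / 8354 / 6134.

8354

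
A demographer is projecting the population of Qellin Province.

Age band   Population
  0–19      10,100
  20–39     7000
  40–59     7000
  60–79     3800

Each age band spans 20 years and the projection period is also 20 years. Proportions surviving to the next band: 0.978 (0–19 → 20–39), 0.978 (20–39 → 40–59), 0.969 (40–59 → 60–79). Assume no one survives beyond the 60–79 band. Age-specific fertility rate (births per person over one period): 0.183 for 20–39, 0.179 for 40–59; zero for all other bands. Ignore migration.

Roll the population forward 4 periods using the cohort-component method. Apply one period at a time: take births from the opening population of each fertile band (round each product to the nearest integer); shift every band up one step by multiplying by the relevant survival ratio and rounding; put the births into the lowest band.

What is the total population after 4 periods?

8360

Period 1.
Births: 7000 * 0.183 = 1281, 7000 * 0.179 = 1253 ⇒ total 2534
20–39: 10100 * 0.978 = 9878
40–59: 7000 * 0.978 = 6846
60–79: 7000 * 0.969 = 6783
End of period: [2534, 9878, 6846, 6783]
Period 2.
Births: 9878 * 0.183 = 1808, 6846 * 0.179 = 1225 ⇒ total 3033
20–39: 2534 * 0.978 = 2478
40–59: 9878 * 0.978 = 9661
60–79: 6846 * 0.969 = 6634
End of period: [3033, 2478, 9661, 6634]
Period 3.
Births: 2478 * 0.183 = 453, 9661 * 0.179 = 1729 ⇒ total 2182
20–39: 3033 * 0.978 = 2966
40–59: 2478 * 0.978 = 2423
60–79: 9661 * 0.969 = 9362
End of period: [2182, 2966, 2423, 9362]
Period 4.
Births: 2966 * 0.183 = 543, 2423 * 0.179 = 434 ⇒ total 977
20–39: 2182 * 0.978 = 2134
40–59: 2966 * 0.978 = 2901
60–79: 2423 * 0.969 = 2348
End of period: [977, 2134, 2901, 2348]
Total after period 4: 977 + 2134 + 2901 + 2348 = 8360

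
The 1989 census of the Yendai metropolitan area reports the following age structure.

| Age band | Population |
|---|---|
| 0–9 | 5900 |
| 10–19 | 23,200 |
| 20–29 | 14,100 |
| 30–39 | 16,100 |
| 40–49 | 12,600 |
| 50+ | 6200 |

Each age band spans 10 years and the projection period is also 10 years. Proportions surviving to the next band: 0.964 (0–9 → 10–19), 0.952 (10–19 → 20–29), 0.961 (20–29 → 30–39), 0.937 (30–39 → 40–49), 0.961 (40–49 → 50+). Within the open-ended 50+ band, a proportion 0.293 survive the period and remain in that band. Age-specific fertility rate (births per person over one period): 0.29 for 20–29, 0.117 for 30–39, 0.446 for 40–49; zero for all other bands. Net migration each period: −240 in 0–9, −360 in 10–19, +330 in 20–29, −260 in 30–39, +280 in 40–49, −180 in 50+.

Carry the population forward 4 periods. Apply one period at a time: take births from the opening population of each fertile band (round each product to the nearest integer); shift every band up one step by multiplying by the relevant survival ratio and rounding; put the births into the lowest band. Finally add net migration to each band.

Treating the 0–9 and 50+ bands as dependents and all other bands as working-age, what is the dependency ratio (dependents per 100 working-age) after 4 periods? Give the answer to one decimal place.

Call the groups 1 to 6, youngest first.
[period 1]
Births: 14100 * 0.29 = 4089  |  16100 * 0.117 = 1884  |  12600 * 0.446 = 5620 ⇒ total 11593
Group 2: 5900 * 0.964 = 5688
Group 3: 23200 * 0.952 = 22086
Group 4: 14100 * 0.961 = 13550
Group 5: 16100 * 0.937 = 15086
Group 6: 12600 * 0.961 + 6200 * 0.293 = 12109 + 1817 = 13926
Net migration: Group 1 − 240 → 11353; Group 2 − 360 → 5328; Group 3 + 330 → 22416; Group 4 − 260 → 13290; Group 5 + 280 → 15366; Group 6 − 180 → 13746
Population now: 0–9=11353, 10–19=5328, 20–29=22416, 30–39=13290, 40–49=15366, 50+=13746
[period 2]
Births: 22416 * 0.29 = 6501  |  13290 * 0.117 = 1555  |  15366 * 0.446 = 6853 ⇒ total 14909
Group 2: 11353 * 0.964 = 10944
Group 3: 5328 * 0.952 = 5072
Group 4: 22416 * 0.961 = 21542
Group 5: 13290 * 0.937 = 12453
Group 6: 15366 * 0.961 + 13746 * 0.293 = 14767 + 4028 = 18795
Net migration: Group 1 − 240 → 14669; Group 2 − 360 → 10584; Group 3 + 330 → 5402; Group 4 − 260 → 21282; Group 5 + 280 → 12733; Group 6 − 180 → 18615
Population now: 0–9=14669, 10–19=10584, 20–29=5402, 30–39=21282, 40–49=12733, 50+=18615
[period 3]
Births: 5402 * 0.29 = 1567  |  21282 * 0.117 = 2490  |  12733 * 0.446 = 5679 ⇒ total 9736
Group 2: 14669 * 0.964 = 14141
Group 3: 10584 * 0.952 = 10076
Group 4: 5402 * 0.961 = 5191
Group 5: 21282 * 0.937 = 19941
Group 6: 12733 * 0.961 + 18615 * 0.293 = 12236 + 5454 = 17690
Net migration: Group 1 − 240 → 9496; Group 2 − 360 → 13781; Group 3 + 330 → 10406; Group 4 − 260 → 4931; Group 5 + 280 → 20221; Group 6 − 180 → 17510
Population now: 0–9=9496, 10–19=13781, 20–29=10406, 30–39=4931, 40–49=20221, 50+=17510
[period 4]
Births: 10406 * 0.29 = 3018  |  4931 * 0.117 = 577  |  20221 * 0.446 = 9019 ⇒ total 12614
Group 2: 9496 * 0.964 = 9154
Group 3: 13781 * 0.952 = 13120
Group 4: 10406 * 0.961 = 10000
Group 5: 4931 * 0.937 = 4620
Group 6: 20221 * 0.961 + 17510 * 0.293 = 19432 + 5130 = 24562
Net migration: Group 1 − 240 → 12374; Group 2 − 360 → 8794; Group 3 + 330 → 13450; Group 4 − 260 → 9740; Group 5 + 280 → 4900; Group 6 − 180 → 24382
Population now: 0–9=12374, 10–19=8794, 20–29=13450, 30–39=9740, 40–49=4900, 50+=24382
Dependents (band 0–9 + band 50+) = 12374 + 24382 = 36756; working-age = 36884; ratio = 36756/36884 × 100 = 99.7

99.7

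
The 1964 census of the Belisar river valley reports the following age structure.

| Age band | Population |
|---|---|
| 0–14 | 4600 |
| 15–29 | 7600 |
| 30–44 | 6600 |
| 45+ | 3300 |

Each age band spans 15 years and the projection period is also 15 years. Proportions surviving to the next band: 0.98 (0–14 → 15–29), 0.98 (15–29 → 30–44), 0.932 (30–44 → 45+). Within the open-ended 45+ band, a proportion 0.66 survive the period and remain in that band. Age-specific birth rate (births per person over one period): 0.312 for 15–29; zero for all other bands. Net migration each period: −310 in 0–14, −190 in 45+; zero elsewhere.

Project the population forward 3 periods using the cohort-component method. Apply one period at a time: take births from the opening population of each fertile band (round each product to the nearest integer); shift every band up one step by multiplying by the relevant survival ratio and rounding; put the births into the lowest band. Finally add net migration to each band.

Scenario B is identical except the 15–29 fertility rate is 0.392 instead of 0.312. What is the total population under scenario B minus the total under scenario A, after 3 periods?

Let band 1 be 0–14 through band 4 = 45+.
[period 1]
Births: 7600 × 0.312 = 2371
Band 2: 4600 × 0.98 = 4508
Band 3: 7600 × 0.98 = 7448
Band 4: 6600 × 0.932 + 3300 × 0.66 = 6151 + 2178 = 8329
Net migration: Band 1 − 310 → 2061; Band 4 − 190 → 8139
→ [2061, 4508, 7448, 8139]
[period 2]
Births: 4508 × 0.312 = 1406
Band 2: 2061 × 0.98 = 2020
Band 3: 4508 × 0.98 = 4418
Band 4: 7448 × 0.932 + 8139 × 0.66 = 6942 + 5372 = 12314
Net migration: Band 1 − 310 → 1096; Band 4 − 190 → 12124
→ [1096, 2020, 4418, 12124]
[period 3]
Births: 2020 × 0.312 = 630
Band 2: 1096 × 0.98 = 1074
Band 3: 2020 × 0.98 = 1980
Band 4: 4418 × 0.932 + 12124 × 0.66 = 4118 + 8002 = 12120
Net migration: Band 1 − 310 → 320; Band 4 − 190 → 11930
→ [320, 1074, 1980, 11930]
Scenario A total after 3 periods: 15304
Scenario B projection —
[period 1]
Births: 7600 × 0.392 = 2979
Band 2: 4600 × 0.98 = 4508
Band 3: 7600 × 0.98 = 7448
Band 4: 6600 × 0.932 + 3300 × 0.66 = 6151 + 2178 = 8329
Net migration: Band 1 − 310 → 2669; Band 4 − 190 → 8139
→ [2669, 4508, 7448, 8139]
[period 2]
Births: 4508 × 0.392 = 1767
Band 2: 2669 × 0.98 = 2616
Band 3: 4508 × 0.98 = 4418
Band 4: 7448 × 0.932 + 8139 × 0.66 = 6942 + 5372 = 12314
Net migration: Band 1 − 310 → 1457; Band 4 − 190 → 12124
→ [1457, 2616, 4418, 12124]
[period 3]
Births: 2616 × 0.392 = 1025
Band 2: 1457 × 0.98 = 1428
Band 3: 2616 × 0.98 = 2564
Band 4: 4418 × 0.932 + 12124 × 0.66 = 4118 + 8002 = 12120
Net migration: Band 1 − 310 → 715; Band 4 − 190 → 11930
→ [715, 1428, 2564, 11930]
Scenario B total after 3 periods: 16637
Difference B − A = 16637 − 15304 = 1333

1333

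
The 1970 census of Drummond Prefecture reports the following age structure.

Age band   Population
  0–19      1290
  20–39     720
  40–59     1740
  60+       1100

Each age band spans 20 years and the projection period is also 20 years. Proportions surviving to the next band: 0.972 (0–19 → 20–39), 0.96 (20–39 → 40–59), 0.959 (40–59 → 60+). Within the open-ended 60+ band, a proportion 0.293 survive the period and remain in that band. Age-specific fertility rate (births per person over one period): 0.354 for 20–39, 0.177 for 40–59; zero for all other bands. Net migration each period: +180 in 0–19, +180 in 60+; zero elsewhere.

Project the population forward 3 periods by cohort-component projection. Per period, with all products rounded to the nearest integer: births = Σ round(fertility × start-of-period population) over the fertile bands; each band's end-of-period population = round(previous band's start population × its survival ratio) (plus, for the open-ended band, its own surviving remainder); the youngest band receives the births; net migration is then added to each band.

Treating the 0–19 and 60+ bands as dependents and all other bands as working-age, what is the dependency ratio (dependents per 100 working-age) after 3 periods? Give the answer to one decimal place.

170.5

Numbering the bands 1..4 from youngest to oldest:
[period 1]
Births: 720 × 0.354 = 255  |  1740 × 0.177 = 308 ⇒ total 563
Band 2: 1290 × 0.972 = 1254
Band 3: 720 × 0.96 = 691
Band 4: 1740 × 0.959 + 1100 × 0.293 = 1669 + 322 = 1991
Net migration: Band 1 + 180 → 743; Band 4 + 180 → 2171
→ [743, 1254, 691, 2171]
[period 2]
Births: 1254 × 0.354 = 444  |  691 × 0.177 = 122 ⇒ total 566
Band 2: 743 × 0.972 = 722
Band 3: 1254 × 0.96 = 1204
Band 4: 691 × 0.959 + 2171 × 0.293 = 663 + 636 = 1299
Net migration: Band 1 + 180 → 746; Band 4 + 180 → 1479
→ [746, 722, 1204, 1479]
[period 3]
Births: 722 × 0.354 = 256  |  1204 × 0.177 = 213 ⇒ total 469
Band 2: 746 × 0.972 = 725
Band 3: 722 × 0.96 = 693
Band 4: 1204 × 0.959 + 1479 × 0.293 = 1155 + 433 = 1588
Net migration: Band 1 + 180 → 649; Band 4 + 180 → 1768
→ [649, 725, 693, 1768]
Dependents (band 0–19 + band 60+) = 649 + 1768 = 2417; working-age = 1418; ratio = 2417/1418 × 100 = 170.5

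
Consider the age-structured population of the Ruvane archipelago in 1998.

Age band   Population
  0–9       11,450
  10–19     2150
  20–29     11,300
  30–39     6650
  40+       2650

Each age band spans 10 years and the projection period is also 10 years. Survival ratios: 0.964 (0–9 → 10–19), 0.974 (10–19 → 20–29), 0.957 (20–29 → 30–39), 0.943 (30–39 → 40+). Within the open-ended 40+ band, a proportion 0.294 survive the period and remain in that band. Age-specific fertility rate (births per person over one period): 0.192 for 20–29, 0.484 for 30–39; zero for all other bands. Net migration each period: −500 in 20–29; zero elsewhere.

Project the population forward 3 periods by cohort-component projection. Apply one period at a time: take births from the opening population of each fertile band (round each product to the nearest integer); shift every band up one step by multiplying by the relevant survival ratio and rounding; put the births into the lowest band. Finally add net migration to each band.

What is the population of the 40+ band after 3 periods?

Let group 1 be 0–9 through group 5 = 40+.
After projecting period 1:
Births: 11300 × 0.192 = 2170 ; 6650 × 0.484 = 3219 — total 5389
Group 2: 11450 × 0.964 = 11038
Group 3: 2150 × 0.974 = 2094
Group 4: 11300 × 0.957 = 10814
Group 5: 6650 × 0.943 + 2650 × 0.294 = 6271 + 779 = 7050
Net migration: Group 3 − 500 → 1594
→ [5389, 11038, 1594, 10814, 7050]
After projecting period 2:
Births: 1594 × 0.192 = 306 ; 10814 × 0.484 = 5234 — total 5540
Group 2: 5389 × 0.964 = 5195
Group 3: 11038 × 0.974 = 10751
Group 4: 1594 × 0.957 = 1525
Group 5: 10814 × 0.943 + 7050 × 0.294 = 10198 + 2073 = 12271
Net migration: Group 3 − 500 → 10251
→ [5540, 5195, 10251, 1525, 12271]
After projecting period 3:
Births: 10251 × 0.192 = 1968 ; 1525 × 0.484 = 738 — total 2706
Group 2: 5540 × 0.964 = 5341
Group 3: 5195 × 0.974 = 5060
Group 4: 10251 × 0.957 = 9810
Group 5: 1525 × 0.943 + 12271 × 0.294 = 1438 + 3608 = 5046
Net migration: Group 3 − 500 → 4560
→ [2706, 5341, 4560, 9810, 5046]

5046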